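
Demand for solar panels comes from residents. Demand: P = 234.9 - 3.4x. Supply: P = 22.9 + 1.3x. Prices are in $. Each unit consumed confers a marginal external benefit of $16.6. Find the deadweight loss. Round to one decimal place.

DWL = $29.3

Market equilibrium (private): 22.9 + 1.3x = 234.9 - 3.4x → x_m = 45.1064.
Social marginal benefit = demand + MEB = 251.5 - 3.4x.
Set SMB = MC: 251.5 - 3.4x = 22.9 + 1.3x → x* = 48.6383.
Height of the DWL triangle at x_m is SMB(x_m) − MC(x_m) = MEB(x_m) = 16.6000.
DWL = ½ × 3.5319 × 16.6000 = 29.3148.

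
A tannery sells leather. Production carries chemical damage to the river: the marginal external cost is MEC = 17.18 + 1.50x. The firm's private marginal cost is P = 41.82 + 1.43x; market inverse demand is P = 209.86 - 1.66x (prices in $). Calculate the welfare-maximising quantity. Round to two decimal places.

Social marginal cost = private MC + MEC = 59.00 + 2.93x.
Set SMC = demand: 59.00 + 2.93x = 209.86 - 1.66x → x* = 32.8671.

x* = 32.87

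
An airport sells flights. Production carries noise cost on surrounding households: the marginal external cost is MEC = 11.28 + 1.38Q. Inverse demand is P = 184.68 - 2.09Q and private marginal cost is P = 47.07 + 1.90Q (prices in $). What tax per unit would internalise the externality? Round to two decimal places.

tax = $43.74 per unit

Social marginal cost = private MC + MEC = 58.35 + 3.28Q.
Set SMC = demand: 58.35 + 3.28Q = 184.68 - 2.09Q → Q* = 23.5251.
The Pigouvian tax equals MEC at Q*: 11.28 + 1.38×23.5251 = 43.7446.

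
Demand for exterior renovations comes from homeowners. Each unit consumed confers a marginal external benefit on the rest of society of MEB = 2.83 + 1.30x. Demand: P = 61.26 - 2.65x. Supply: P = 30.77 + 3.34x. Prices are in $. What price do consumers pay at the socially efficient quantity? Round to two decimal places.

P = $42.43

Social marginal benefit = demand + MEB = 64.09 - 1.35x.
Set SMB = MC: 64.09 - 1.35x = 30.77 + 3.34x → x* = 7.1045.
Consumer price on the demand curve at x*: 61.26 − 2.65×7.1045 = 42.4331.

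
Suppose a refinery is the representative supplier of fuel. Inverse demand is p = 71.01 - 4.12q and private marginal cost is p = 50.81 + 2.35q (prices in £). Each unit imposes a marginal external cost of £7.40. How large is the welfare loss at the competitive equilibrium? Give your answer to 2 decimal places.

Market equilibrium (private): 50.81 + 2.35q = 71.01 - 4.12q → q_m = 3.1221.
Social marginal cost = private MC + MEC = 58.21 + 2.35q.
Set SMC = demand: 58.21 + 2.35q = 71.01 - 4.12q → q* = 1.9784.
Height of the DWL triangle at q_m is SMC(q_m) − demand(q_m) = MEC(q_m) = 7.4000.
DWL = ½ × 1.1437 × 7.4000 = 4.2317.

DWL = £4.23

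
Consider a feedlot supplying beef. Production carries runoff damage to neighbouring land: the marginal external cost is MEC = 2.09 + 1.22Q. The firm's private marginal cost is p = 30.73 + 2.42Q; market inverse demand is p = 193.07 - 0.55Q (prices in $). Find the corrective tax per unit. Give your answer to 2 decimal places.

tax = $48.75 per unit

Social marginal cost = private MC + MEC = 32.82 + 3.64Q.
Set SMC = demand: 32.82 + 3.64Q = 193.07 - 0.55Q → Q* = 38.2458.
The Pigouvian tax equals MEC at Q*: 2.09 + 1.22×38.2458 = 48.7499.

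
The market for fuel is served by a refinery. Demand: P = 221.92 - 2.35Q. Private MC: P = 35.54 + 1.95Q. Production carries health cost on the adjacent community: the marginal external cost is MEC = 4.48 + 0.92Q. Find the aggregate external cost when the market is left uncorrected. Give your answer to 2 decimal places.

1058.39

Market equilibrium (private): 35.54 + 1.95Q = 221.92 - 2.35Q → Q_m = 43.3442.
Total external cost = ∫₀^{Q_m} (4.48 + 0.92Q) dQ = 4.48×43.3442 + ½×0.92×43.3442² = 1058.3931.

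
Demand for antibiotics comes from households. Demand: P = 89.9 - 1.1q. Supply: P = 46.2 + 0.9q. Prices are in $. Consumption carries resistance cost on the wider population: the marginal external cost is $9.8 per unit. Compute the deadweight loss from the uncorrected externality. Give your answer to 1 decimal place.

DWL = $24.0

Market equilibrium (private): 46.2 + 0.9q = 89.9 - 1.1q → q_m = 21.8500.
Social marginal benefit = demand − MEC = 80.1 - 1.1q.
Set SMB = MC: 80.1 - 1.1q = 46.2 + 0.9q → q* = 16.9500.
Height of the DWL triangle at q_m is MC(q_m) − SMB(q_m) = MEC(q_m) = 9.8000.
DWL = ½ × 4.9000 × 9.8000 = 24.0100.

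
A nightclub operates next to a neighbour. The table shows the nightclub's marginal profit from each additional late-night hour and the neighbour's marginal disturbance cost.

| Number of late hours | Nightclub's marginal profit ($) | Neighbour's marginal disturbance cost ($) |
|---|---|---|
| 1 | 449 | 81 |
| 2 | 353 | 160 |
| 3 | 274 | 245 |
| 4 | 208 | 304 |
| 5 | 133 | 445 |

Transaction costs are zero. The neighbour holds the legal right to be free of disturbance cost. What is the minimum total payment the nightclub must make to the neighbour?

$486

Efficient level: marginal profit ≥ marginal disturbance cost through level 3, so k* = 3.
With the neighbour holding the right, the nightclub must at least compensate total damage at k*: 81 + 160 + 245 = 486.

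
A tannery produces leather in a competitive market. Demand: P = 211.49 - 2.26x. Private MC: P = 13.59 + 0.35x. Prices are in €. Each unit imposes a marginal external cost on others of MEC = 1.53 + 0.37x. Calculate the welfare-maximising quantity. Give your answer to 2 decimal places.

Social marginal cost = private MC + MEC = 15.12 + 0.72x.
Set SMC = demand: 15.12 + 0.72x = 211.49 - 2.26x → x* = 65.8960.

x* = 65.90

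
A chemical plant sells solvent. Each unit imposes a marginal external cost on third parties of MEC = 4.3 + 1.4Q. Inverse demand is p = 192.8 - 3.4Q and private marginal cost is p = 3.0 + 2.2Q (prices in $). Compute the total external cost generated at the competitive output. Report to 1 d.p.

$949.8

Market equilibrium (private): 3.0 + 2.2Q = 192.8 - 3.4Q → Q_m = 33.8929.
Total external cost = ∫₀^{Q_m} (4.3 + 1.4Q) dQ = 4.3×33.8929 + ½×1.4×33.8929² = 949.8495.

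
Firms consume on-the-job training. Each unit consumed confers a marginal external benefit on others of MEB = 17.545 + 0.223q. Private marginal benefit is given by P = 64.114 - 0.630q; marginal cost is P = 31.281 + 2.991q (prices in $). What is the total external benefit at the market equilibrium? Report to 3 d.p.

$168.255

Market equilibrium (private): 31.281 + 2.991q = 64.114 - 0.630q → q_m = 9.0674.
Total external benefit = ∫₀^{q_m} (17.545 + 0.223q) dq = 17.545×9.0674 + ½×0.223×9.0674² = 168.2548.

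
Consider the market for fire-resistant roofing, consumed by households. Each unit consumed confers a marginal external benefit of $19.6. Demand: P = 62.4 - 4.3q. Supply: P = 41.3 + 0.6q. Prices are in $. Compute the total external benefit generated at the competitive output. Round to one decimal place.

$84.4

Market equilibrium (private): 41.3 + 0.6q = 62.4 - 4.3q → q_m = 4.3061.
Total external benefit = MEB × q_m = 19.6 × 4.3061 = 84.3996.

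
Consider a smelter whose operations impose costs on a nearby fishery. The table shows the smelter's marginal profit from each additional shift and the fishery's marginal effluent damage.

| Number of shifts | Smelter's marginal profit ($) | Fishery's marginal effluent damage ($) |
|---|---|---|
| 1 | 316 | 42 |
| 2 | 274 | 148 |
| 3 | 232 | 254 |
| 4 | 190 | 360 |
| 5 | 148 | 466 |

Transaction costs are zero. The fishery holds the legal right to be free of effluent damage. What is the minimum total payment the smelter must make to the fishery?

Efficient level: marginal profit ≥ marginal effluent damage through level 2, so k* = 2.
With the fishery holding the right, the smelter must at least compensate total damage at k*: 42 + 148 = 190.

$190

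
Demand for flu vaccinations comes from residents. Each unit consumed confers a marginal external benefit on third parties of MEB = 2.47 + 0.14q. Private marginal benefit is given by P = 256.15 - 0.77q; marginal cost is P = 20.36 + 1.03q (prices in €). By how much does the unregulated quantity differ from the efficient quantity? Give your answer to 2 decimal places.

Market equilibrium (private): 20.36 + 1.03q = 256.15 - 0.77q → q_m = 130.9944.
Social marginal benefit = demand + MEB = 258.62 - 0.63q.
Set SMB = MC: 258.62 - 0.63q = 20.36 + 1.03q → q* = 143.5301.
Gap = |130.9944 − 143.5301| = 12.5357.

12.54 units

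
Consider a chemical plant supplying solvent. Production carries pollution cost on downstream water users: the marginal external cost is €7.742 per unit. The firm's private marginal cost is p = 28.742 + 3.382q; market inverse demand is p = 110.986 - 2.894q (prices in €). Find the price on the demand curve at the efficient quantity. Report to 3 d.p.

P = €76.632

Social marginal cost = private MC + MEC = 36.484 + 3.382q.
Set SMC = demand: 36.484 + 3.382q = 110.986 - 2.894q → q* = 11.8709.
Consumer price on the demand curve at q*: 110.986 − 2.894×11.8709 = 76.6316.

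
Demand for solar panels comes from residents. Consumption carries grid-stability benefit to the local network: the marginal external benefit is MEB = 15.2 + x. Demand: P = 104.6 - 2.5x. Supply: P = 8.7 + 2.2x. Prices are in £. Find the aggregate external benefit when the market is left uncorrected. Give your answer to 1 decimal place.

£518.3

Market equilibrium (private): 8.7 + 2.2x = 104.6 - 2.5x → x_m = 20.4043.
Total external benefit = ∫₀^{x_m} (15.2 + 1.0x) dx = 15.2×20.4043 + ½×1.0×20.4043² = 518.3131.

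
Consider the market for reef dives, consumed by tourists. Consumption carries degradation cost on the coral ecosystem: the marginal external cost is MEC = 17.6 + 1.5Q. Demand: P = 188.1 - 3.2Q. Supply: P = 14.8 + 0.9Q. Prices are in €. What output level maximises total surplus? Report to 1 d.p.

Social marginal benefit = demand − MEC = 170.5 - 4.7Q.
Set SMB = MC: 170.5 - 4.7Q = 14.8 + 0.9Q → Q* = 27.8036.

Q* = 27.8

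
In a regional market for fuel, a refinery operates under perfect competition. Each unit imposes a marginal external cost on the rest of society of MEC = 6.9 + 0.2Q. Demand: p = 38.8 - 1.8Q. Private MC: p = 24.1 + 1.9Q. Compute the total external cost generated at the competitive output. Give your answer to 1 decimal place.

Market equilibrium (private): 24.1 + 1.9Q = 38.8 - 1.8Q → Q_m = 3.9730.
Total external cost = ∫₀^{Q_m} (6.9 + 0.2Q) dQ = 6.9×3.9730 + ½×0.2×3.9730² = 28.9922.

29.0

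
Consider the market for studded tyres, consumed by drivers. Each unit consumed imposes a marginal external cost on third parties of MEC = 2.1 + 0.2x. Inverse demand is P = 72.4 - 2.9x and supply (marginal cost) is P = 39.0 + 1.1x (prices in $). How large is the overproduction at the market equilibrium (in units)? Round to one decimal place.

Market equilibrium (private): 39.0 + 1.1x = 72.4 - 2.9x → x_m = 8.3500.
Social marginal benefit = demand − MEC = 70.3 - 3.1x.
Set SMB = MC: 70.3 - 3.1x = 39.0 + 1.1x → x* = 7.4524.
Gap = |8.3500 − 7.4524| = 0.8976.

0.9 units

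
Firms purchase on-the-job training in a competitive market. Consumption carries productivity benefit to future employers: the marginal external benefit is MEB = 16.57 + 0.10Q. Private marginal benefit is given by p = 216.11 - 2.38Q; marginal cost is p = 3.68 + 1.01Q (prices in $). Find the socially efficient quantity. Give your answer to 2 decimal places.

Social marginal benefit = demand + MEB = 232.68 - 2.28Q.
Set SMB = MC: 232.68 - 2.28Q = 3.68 + 1.01Q → Q* = 69.6049.

Q* = 69.60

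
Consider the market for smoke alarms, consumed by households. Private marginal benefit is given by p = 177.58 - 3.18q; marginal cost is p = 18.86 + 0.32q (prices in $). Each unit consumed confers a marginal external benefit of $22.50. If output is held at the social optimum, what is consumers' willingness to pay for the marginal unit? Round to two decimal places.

Social marginal benefit = demand + MEB = 200.08 - 3.18q.
Set SMB = MC: 200.08 - 3.18q = 18.86 + 0.32q → q* = 51.7771.
Consumer price on the demand curve at q*: 177.58 − 3.18×51.7771 = 12.9288.

P = $12.93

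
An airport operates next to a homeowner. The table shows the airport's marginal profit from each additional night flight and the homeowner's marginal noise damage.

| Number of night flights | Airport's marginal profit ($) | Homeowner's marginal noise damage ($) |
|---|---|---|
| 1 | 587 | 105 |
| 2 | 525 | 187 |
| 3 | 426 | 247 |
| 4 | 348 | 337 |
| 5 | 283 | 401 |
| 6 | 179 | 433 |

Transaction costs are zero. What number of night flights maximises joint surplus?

4

Bargaining reaches the level where marginal profit last exceeds marginal noise damage.
That holds through level 4 (348 ≥ 337) but not at 5 (283 < 401).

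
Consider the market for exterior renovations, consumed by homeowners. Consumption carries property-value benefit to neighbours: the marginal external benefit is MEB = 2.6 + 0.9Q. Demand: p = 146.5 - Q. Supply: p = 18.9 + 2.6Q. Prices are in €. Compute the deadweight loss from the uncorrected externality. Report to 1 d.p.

Market equilibrium (private): 18.9 + 2.6Q = 146.5 - Q → Q_m = 35.4444.
Social marginal benefit = demand + MEB = 149.1 - 0.1Q.
Set SMB = MC: 149.1 - 0.1Q = 18.9 + 2.6Q → Q* = 48.2222.
The welfare-loss triangle has base |Q_m − Q*| and height MEB(Q_m) (the vertical gap between SMB and MC is zero at Q* and MEB at Q_m).
DWL = ½ × 12.7778 × 34.5000 = 220.4171.

DWL = €220.4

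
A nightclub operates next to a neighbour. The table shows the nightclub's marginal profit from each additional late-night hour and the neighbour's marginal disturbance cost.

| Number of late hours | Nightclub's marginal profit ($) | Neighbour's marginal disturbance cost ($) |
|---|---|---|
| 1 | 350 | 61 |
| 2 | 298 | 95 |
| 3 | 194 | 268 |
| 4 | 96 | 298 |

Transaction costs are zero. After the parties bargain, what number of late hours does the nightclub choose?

2

Bargaining reaches the level where marginal profit last exceeds marginal disturbance cost.
That holds through level 2 (298 ≥ 95) but not at 3 (194 < 268).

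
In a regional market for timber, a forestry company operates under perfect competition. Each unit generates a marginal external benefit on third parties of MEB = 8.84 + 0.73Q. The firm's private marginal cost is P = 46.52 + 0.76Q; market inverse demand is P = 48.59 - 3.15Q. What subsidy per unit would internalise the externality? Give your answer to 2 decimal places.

subsidy = 11.34 per unit

Social marginal cost = private MC − MEB = 37.68 + 0.03Q.
Set SMC = demand: 37.68 + 0.03Q = 48.59 - 3.15Q → Q* = 3.4308.
The Pigouvian subsidy equals MEB at Q*: 8.84 + 0.73×3.4308 = 11.3445.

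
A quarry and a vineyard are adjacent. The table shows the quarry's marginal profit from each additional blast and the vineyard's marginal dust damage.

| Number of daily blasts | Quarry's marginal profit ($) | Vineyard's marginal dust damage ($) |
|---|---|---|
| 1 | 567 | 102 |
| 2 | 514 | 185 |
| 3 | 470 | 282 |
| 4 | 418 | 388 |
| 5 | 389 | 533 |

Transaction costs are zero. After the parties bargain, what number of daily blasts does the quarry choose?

Bargaining reaches the level where marginal profit last exceeds marginal dust damage.
That holds through level 4 (418 ≥ 388) but not at 5 (389 < 533).

4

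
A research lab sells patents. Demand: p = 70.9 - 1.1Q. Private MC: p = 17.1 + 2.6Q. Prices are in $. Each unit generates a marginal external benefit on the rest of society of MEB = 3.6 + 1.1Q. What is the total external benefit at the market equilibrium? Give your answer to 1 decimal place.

$168.6

Market equilibrium (private): 17.1 + 2.6Q = 70.9 - 1.1Q → Q_m = 14.5405.
Total external benefit = ∫₀^{Q_m} (3.6 + 1.1Q) dQ = 3.6×14.5405 + ½×1.1×14.5405² = 168.6302.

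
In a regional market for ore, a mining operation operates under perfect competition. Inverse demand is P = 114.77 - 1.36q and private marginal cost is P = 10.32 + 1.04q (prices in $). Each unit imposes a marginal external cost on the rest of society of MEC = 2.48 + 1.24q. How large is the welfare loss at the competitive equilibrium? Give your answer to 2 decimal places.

DWL = $437.66

Market equilibrium (private): 10.32 + 1.04q = 114.77 - 1.36q → q_m = 43.5208.
Social marginal cost = private MC + MEC = 12.80 + 2.28q.
Set SMC = demand: 12.80 + 2.28q = 114.77 - 1.36q → q* = 28.0137.
The welfare-loss triangle has base |q_m − q*| and height MEC(q_m) (the vertical gap between SMC and demand is zero at q* and MEC at q_m).
DWL = ½ × 15.5071 × 56.4458 = 437.6553.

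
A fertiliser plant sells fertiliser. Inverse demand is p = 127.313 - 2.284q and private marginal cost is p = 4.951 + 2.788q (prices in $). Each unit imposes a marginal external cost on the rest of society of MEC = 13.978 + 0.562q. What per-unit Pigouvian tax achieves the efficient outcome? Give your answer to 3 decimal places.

tax = $24.789 per unit

Social marginal cost = private MC + MEC = 18.929 + 3.350q.
Set SMC = demand: 18.929 + 3.350q = 127.313 - 2.284q → q* = 19.2375.
The Pigouvian tax equals MEC at q*: 13.978 + 0.562×19.2375 = 24.7895.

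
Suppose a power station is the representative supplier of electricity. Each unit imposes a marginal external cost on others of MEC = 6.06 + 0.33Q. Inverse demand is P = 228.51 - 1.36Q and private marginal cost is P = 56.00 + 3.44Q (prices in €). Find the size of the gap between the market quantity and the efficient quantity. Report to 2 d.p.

3.49 units

Market equilibrium (private): 56.00 + 3.44Q = 228.51 - 1.36Q → Q_m = 35.9396.
Social marginal cost = private MC + MEC = 62.06 + 3.77Q.
Set SMC = demand: 62.06 + 3.77Q = 228.51 - 1.36Q → Q* = 32.4464.
Gap = |35.9396 − 32.4464| = 3.4932.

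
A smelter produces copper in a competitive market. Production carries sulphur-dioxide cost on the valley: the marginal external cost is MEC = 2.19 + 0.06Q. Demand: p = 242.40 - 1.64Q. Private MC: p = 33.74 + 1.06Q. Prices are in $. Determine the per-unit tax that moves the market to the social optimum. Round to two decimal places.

tax = $6.68 per unit

Social marginal cost = private MC + MEC = 35.93 + 1.12Q.
Set SMC = demand: 35.93 + 1.12Q = 242.40 - 1.64Q → Q* = 74.8080.
The Pigouvian tax equals MEC at Q*: 2.19 + 0.06×74.8080 = 6.6785.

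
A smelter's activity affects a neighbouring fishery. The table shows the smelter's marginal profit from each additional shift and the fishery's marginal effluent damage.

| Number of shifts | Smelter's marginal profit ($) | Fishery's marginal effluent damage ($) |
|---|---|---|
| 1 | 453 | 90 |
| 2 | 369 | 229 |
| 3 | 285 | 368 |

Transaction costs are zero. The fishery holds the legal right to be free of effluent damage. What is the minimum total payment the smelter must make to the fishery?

Efficient level: marginal profit ≥ marginal effluent damage through level 2, so k* = 2.
With the fishery holding the right, the smelter must at least compensate total damage at k*: 90 + 229 = 319.

$319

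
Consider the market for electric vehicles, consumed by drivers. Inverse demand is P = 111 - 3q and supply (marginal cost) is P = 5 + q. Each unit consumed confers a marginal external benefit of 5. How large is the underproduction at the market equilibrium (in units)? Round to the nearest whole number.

1 units

Market equilibrium (private): 5 + q = 111 - 3q → q_m = 26.5000.
Social marginal benefit = demand + MEB = 116 - 3q.
Set SMB = MC: 116 - 3q = 5 + q → q* = 27.7500.
Gap = |26.5000 − 27.7500| = 1.2500.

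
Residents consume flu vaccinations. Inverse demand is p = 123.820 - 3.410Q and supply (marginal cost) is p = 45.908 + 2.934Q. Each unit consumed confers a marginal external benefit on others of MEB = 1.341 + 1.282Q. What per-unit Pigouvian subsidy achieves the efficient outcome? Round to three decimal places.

Social marginal benefit = demand + MEB = 125.161 - 2.128Q.
Set SMB = MC: 125.161 - 2.128Q = 45.908 + 2.934Q → Q* = 15.6565.
The Pigouvian subsidy equals MEB at Q*: 1.341 + 1.282×15.6565 = 21.4126.

subsidy = 21.413 per unit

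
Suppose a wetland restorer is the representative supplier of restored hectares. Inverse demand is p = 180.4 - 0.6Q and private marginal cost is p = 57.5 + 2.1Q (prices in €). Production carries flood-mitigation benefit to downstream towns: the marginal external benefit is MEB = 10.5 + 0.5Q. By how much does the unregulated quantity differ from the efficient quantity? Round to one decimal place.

15.1 units

Market equilibrium (private): 57.5 + 2.1Q = 180.4 - 0.6Q → Q_m = 45.5185.
Social marginal cost = private MC − MEB = 47.0 + 1.6Q.
Set SMC = demand: 47.0 + 1.6Q = 180.4 - 0.6Q → Q* = 60.6364.
Gap = |45.5185 − 60.6364| = 15.1179.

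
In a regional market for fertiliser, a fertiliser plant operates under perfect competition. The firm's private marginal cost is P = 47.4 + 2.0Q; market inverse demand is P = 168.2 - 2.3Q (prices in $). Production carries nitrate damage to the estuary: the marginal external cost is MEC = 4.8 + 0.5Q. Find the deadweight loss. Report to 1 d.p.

Market equilibrium (private): 47.4 + 2.0Q = 168.2 - 2.3Q → Q_m = 28.0930.
Social marginal cost = private MC + MEC = 52.2 + 2.5Q.
Set SMC = demand: 52.2 + 2.5Q = 168.2 - 2.3Q → Q* = 24.1667.
Between Q* and Q_m the wedge SMC − demand runs linearly from 0 to MEC(Q_m), so the loss is a triangle.
DWL = ½ × 3.9263 × 18.8465 = 36.9985.

DWL = $37.0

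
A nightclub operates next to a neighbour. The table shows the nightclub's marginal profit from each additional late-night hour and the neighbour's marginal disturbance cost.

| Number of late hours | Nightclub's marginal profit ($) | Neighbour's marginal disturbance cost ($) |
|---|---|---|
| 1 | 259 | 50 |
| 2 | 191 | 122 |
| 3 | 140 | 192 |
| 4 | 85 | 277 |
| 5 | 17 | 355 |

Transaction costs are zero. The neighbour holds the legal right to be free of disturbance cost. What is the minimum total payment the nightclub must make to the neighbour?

Efficient level: marginal profit ≥ marginal disturbance cost through level 2, so k* = 2.
With the neighbour holding the right, the nightclub must at least compensate total damage at k*: 50 + 122 = 172.

$172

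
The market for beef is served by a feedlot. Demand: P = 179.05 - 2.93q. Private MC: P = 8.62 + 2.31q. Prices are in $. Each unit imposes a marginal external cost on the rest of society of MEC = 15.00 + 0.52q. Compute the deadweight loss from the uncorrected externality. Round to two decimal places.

Market equilibrium (private): 8.62 + 2.31q = 179.05 - 2.93q → q_m = 32.5248.
Social marginal cost = private MC + MEC = 23.62 + 2.83q.
Set SMC = demand: 23.62 + 2.83q = 179.05 - 2.93q → q* = 26.9844.
The welfare-loss triangle has base |q_m − q*| and height MEC(q_m) (the vertical gap between SMC and demand is zero at q* and MEC at q_m).
DWL = ½ × 5.5404 × 31.9129 = 88.4051.

DWL = $88.41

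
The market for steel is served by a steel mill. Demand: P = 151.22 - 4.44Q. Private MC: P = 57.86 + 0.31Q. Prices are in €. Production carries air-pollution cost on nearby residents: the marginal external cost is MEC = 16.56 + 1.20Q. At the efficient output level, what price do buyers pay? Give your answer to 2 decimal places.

Social marginal cost = private MC + MEC = 74.42 + 1.51Q.
Set SMC = demand: 74.42 + 1.51Q = 151.22 - 4.44Q → Q* = 12.9076.
Consumer price on the demand curve at Q*: 151.22 − 4.44×12.9076 = 93.9103.

P = €93.91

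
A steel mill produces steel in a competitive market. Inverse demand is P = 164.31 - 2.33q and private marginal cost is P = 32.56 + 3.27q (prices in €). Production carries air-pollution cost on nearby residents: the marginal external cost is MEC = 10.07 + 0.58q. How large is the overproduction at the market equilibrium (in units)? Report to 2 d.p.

3.84 units

Market equilibrium (private): 32.56 + 3.27q = 164.31 - 2.33q → q_m = 23.5268.
Social marginal cost = private MC + MEC = 42.63 + 3.85q.
Set SMC = demand: 42.63 + 3.85q = 164.31 - 2.33q → q* = 19.6893.
Gap = |23.5268 − 19.6893| = 3.8375.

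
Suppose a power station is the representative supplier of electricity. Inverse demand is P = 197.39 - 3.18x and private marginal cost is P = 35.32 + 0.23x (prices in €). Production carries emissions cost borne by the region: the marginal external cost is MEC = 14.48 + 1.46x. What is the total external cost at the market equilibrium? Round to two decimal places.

€2337.20

Market equilibrium (private): 35.32 + 0.23x = 197.39 - 3.18x → x_m = 47.5279.
Total external cost = ∫₀^{x_m} (14.48 + 1.46x) dx = 14.48×47.5279 + ½×1.46×47.5279² = 2337.2019.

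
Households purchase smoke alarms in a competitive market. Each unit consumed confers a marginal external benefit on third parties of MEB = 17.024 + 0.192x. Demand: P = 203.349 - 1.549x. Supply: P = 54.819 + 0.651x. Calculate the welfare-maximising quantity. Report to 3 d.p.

x* = 82.447

Social marginal benefit = demand + MEB = 220.373 - 1.357x.
Set SMB = MC: 220.373 - 1.357x = 54.819 + 0.651x → x* = 82.4472.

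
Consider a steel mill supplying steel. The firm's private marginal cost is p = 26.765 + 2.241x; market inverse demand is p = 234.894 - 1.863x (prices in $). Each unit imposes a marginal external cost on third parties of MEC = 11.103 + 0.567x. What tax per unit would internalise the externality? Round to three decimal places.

tax = $35.019 per unit

Social marginal cost = private MC + MEC = 37.868 + 2.808x.
Set SMC = demand: 37.868 + 2.808x = 234.894 - 1.863x → x* = 42.1807.
The Pigouvian tax equals MEC at x*: 11.103 + 0.567×42.1807 = 35.0195.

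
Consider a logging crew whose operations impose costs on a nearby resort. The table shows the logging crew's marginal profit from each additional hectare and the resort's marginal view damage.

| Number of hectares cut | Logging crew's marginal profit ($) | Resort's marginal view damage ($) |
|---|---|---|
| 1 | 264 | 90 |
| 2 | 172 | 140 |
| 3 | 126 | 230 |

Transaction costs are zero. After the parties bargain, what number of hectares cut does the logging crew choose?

2

Bargaining reaches the level where marginal profit last exceeds marginal view damage.
That holds through level 2 (172 ≥ 140) but not at 3 (126 < 230).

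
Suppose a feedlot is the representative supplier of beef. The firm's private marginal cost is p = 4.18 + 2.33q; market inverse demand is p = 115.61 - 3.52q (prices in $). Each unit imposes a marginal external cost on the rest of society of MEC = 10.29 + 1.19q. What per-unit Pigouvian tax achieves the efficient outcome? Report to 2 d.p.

Social marginal cost = private MC + MEC = 14.47 + 3.52q.
Set SMC = demand: 14.47 + 3.52q = 115.61 - 3.52q → q* = 14.3665.
The Pigouvian tax equals MEC at q*: 10.29 + 1.19×14.3665 = 27.3861.

tax = $27.39 per unit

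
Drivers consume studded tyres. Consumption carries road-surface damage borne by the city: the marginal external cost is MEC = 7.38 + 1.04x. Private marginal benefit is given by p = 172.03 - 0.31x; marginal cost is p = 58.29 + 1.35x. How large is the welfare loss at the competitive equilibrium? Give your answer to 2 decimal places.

DWL = 1145.20

Market equilibrium (private): 58.29 + 1.35x = 172.03 - 0.31x → x_m = 68.5181.
Social marginal benefit = demand − MEC = 164.65 - 1.35x.
Set SMB = MC: 164.65 - 1.35x = 58.29 + 1.35x → x* = 39.3926.
Height of the DWL triangle at x_m is MC(x_m) − SMB(x_m) = MEC(x_m) = 78.6388.
DWL = ½ × 29.1255 × 78.6388 = 1145.1972.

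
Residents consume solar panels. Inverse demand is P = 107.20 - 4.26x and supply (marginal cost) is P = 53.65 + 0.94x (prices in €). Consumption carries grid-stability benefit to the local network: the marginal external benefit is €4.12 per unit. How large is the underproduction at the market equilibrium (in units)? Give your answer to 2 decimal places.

Market equilibrium (private): 53.65 + 0.94x = 107.20 - 4.26x → x_m = 10.2981.
Social marginal benefit = demand + MEB = 111.32 - 4.26x.
Set SMB = MC: 111.32 - 4.26x = 53.65 + 0.94x → x* = 11.0904.
Gap = |10.2981 − 11.0904| = 0.7923.

0.79 units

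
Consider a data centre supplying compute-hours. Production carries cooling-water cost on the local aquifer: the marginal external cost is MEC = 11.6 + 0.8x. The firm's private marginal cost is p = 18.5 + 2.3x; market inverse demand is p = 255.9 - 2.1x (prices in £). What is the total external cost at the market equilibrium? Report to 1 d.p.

£1790.3

Market equilibrium (private): 18.5 + 2.3x = 255.9 - 2.1x → x_m = 53.9545.
Total external cost = ∫₀^{x_m} (11.6 + 0.8x) dx = 11.6×53.9545 + ½×0.8×53.9545² = 1790.3074.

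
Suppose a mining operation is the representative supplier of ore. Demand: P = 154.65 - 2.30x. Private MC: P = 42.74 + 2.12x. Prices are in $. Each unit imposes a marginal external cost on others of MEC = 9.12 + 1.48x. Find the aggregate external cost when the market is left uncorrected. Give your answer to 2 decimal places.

Market equilibrium (private): 42.74 + 2.12x = 154.65 - 2.30x → x_m = 25.3190.
Total external cost = ∫₀^{x_m} (9.12 + 1.48x) dx = 9.12×25.3190 + ½×1.48×25.3190² = 705.2876.

$705.29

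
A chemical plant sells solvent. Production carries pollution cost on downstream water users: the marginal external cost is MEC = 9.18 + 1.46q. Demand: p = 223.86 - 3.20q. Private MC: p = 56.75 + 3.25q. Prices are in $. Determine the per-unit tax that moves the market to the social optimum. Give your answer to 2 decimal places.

tax = $38.33 per unit

Social marginal cost = private MC + MEC = 65.93 + 4.71q.
Set SMC = demand: 65.93 + 4.71q = 223.86 - 3.20q → q* = 19.9659.
The Pigouvian tax equals MEC at q*: 9.18 + 1.46×19.9659 = 38.3302.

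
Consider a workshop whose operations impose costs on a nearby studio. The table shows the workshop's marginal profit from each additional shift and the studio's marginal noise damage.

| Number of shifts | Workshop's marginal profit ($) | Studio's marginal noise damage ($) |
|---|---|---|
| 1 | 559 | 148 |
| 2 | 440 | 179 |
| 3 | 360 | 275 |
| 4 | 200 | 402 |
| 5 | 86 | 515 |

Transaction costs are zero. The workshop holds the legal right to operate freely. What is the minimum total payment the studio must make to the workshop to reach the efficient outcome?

$286

Left alone the workshop would choose level 5 (marginal profit stays positive).
Efficient level: k* = 3 (marginal profit ≥ marginal noise damage through 3).
The studio must at least cover the workshop's forgone profit from cutting 5→3: 200 + 86 = 286.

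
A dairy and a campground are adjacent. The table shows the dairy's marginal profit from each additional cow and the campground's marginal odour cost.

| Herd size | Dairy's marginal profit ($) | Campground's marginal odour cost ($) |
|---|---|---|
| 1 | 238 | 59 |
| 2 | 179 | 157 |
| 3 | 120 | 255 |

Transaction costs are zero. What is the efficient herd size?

2

Bargaining reaches the level where marginal profit last exceeds marginal odour cost.
That holds through level 2 (179 ≥ 157) but not at 3 (120 < 255).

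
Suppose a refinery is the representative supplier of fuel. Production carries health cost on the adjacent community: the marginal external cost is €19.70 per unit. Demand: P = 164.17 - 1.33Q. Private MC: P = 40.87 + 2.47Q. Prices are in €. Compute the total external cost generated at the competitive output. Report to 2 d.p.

€639.21

Market equilibrium (private): 40.87 + 2.47Q = 164.17 - 1.33Q → Q_m = 32.4474.
Total external cost = MEC × Q_m = 19.70 × 32.4474 = 639.2138.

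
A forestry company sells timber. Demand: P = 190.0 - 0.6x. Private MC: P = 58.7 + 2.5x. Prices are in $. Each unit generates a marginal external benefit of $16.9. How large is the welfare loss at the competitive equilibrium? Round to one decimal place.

Market equilibrium (private): 58.7 + 2.5x = 190.0 - 0.6x → x_m = 42.3548.
Social marginal cost = private MC − MEB = 41.8 + 2.5x.
Set SMC = demand: 41.8 + 2.5x = 190.0 - 0.6x → x* = 47.8065.
The loss is the area between SMC and demand from x* to x_m; with linear curves that's a triangle of height MEB(x_m).
DWL = ½ × 5.4517 × 16.9000 = 46.0669.

DWL = $46.1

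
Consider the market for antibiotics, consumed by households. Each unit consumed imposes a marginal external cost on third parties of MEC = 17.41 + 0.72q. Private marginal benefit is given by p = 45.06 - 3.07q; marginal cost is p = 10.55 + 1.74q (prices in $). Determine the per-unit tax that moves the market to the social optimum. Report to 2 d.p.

tax = $19.64 per unit

Social marginal benefit = demand − MEC = 27.65 - 3.79q.
Set SMB = MC: 27.65 - 3.79q = 10.55 + 1.74q → q* = 3.0922.
The Pigouvian tax equals MEC at q*: 17.41 + 0.72×3.0922 = 19.6364.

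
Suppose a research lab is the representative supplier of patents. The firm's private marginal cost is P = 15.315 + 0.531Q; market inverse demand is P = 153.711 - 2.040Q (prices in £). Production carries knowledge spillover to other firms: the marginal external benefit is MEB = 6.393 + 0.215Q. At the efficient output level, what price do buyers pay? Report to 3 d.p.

P = £28.342

Social marginal cost = private MC − MEB = 8.922 + 0.316Q.
Set SMC = demand: 8.922 + 0.316Q = 153.711 - 2.040Q → Q* = 61.4554.
Consumer price on the demand curve at Q*: 153.711 − 2.040×61.4554 = 28.3420.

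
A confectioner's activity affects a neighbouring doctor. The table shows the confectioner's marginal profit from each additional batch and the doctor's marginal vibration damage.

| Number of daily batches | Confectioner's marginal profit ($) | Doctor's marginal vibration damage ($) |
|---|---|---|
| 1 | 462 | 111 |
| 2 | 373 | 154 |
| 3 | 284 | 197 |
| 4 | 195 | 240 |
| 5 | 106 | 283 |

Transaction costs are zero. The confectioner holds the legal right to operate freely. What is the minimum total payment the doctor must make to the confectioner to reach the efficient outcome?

$301

Left alone the confectioner would choose level 5 (marginal profit stays positive).
Efficient level: k* = 3 (marginal profit ≥ marginal vibration damage through 3).
The doctor must at least cover the confectioner's forgone profit from cutting 5→3: 195 + 106 = 301.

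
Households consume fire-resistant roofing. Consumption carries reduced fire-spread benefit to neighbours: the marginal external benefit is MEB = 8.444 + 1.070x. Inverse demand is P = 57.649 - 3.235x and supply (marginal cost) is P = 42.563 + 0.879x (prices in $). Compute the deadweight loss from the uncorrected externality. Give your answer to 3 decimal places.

DWL = $25.125

Market equilibrium (private): 42.563 + 0.879x = 57.649 - 3.235x → x_m = 3.6670.
Social marginal benefit = demand + MEB = 66.093 - 2.165x.
Set SMB = MC: 66.093 - 2.165x = 42.563 + 0.879x → x* = 7.7300.
Height of the DWL triangle at x_m is SMB(x_m) − MC(x_m) = MEB(x_m) = 12.3677.
DWL = ½ × 4.0630 × 12.3677 = 25.1250.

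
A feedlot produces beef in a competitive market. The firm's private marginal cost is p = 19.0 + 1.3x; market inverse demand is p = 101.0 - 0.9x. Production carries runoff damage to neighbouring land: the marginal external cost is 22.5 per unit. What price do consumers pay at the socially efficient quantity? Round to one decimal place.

Social marginal cost = private MC + MEC = 41.5 + 1.3x.
Set SMC = demand: 41.5 + 1.3x = 101.0 - 0.9x → x* = 27.0455.
Consumer price on the demand curve at x*: 101.0 − 0.9×27.0455 = 76.6591.

P = 76.7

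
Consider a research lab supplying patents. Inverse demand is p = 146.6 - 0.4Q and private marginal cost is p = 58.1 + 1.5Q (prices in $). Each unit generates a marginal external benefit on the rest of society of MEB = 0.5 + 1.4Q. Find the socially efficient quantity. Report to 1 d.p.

Social marginal cost = private MC − MEB = 57.6 + 0.1Q.
Set SMC = demand: 57.6 + 0.1Q = 146.6 - 0.4Q → Q* = 178.0000.

Q* = 178.0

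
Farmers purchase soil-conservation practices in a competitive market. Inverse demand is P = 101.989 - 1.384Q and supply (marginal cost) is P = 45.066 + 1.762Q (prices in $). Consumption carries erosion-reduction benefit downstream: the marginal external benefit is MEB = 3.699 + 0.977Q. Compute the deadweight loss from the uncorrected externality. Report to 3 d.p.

DWL = $105.339

Market equilibrium (private): 45.066 + 1.762Q = 101.989 - 1.384Q → Q_m = 18.0938.
Social marginal benefit = demand + MEB = 105.688 - 0.407Q.
Set SMB = MC: 105.688 - 0.407Q = 45.066 + 1.762Q → Q* = 27.9493.
The welfare-loss triangle has base |Q_m − Q*| and height MEB(Q_m) (the vertical gap between SMB and MC is zero at Q* and MEB at Q_m).
DWL = ½ × 9.8555 × 21.3766 = 105.3385.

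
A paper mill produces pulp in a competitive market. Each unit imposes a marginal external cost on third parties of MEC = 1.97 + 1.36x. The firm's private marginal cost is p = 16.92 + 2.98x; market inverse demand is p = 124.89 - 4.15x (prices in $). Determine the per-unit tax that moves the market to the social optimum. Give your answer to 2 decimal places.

Social marginal cost = private MC + MEC = 18.89 + 4.34x.
Set SMC = demand: 18.89 + 4.34x = 124.89 - 4.15x → x* = 12.4853.
The Pigouvian tax equals MEC at x*: 1.97 + 1.36×12.4853 = 18.9500.

tax = $18.95 per unit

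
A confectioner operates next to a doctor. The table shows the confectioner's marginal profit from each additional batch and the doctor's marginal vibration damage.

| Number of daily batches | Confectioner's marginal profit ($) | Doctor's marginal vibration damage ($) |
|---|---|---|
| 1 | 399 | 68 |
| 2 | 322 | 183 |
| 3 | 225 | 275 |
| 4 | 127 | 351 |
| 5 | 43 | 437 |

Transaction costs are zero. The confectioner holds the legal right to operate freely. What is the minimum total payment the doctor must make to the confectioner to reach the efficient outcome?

Left alone the confectioner would choose level 5 (marginal profit stays positive).
Efficient level: k* = 2 (marginal profit ≥ marginal vibration damage through 2).
The doctor must at least cover the confectioner's forgone profit from cutting 5→2: 225 + 127 + 43 = 395.

$395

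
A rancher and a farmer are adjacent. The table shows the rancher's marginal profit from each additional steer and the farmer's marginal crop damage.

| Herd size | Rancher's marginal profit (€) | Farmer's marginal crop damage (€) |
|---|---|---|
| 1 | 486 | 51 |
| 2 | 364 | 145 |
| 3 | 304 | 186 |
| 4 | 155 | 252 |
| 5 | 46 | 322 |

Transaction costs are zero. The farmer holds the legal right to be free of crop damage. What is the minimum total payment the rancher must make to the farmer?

€382

Efficient level: marginal profit ≥ marginal crop damage through level 3, so k* = 3.
With the farmer holding the right, the rancher must at least compensate total damage at k*: 51 + 145 + 186 = 382.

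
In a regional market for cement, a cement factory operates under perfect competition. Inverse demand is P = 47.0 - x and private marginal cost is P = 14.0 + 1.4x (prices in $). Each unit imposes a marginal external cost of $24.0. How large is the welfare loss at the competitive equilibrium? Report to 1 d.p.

Market equilibrium (private): 14.0 + 1.4x = 47.0 - x → x_m = 13.7500.
Social marginal cost = private MC + MEC = 38.0 + 1.4x.
Set SMC = demand: 38.0 + 1.4x = 47.0 - x → x* = 3.7500.
Between x* and x_m the wedge SMC − demand runs linearly from 0 to MEC(x_m), so the loss is a triangle.
DWL = ½ × 10.0000 × 24.0000 = 120.0000.

DWL = $120.0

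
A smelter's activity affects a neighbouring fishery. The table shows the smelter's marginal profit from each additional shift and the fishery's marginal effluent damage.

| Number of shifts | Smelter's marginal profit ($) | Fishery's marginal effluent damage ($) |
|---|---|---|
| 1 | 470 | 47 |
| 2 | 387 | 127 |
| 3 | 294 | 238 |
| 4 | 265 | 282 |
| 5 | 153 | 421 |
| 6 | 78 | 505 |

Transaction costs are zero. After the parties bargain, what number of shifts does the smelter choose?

Bargaining reaches the level where marginal profit last exceeds marginal effluent damage.
That holds through level 3 (294 ≥ 238) but not at 4 (265 < 282).

3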